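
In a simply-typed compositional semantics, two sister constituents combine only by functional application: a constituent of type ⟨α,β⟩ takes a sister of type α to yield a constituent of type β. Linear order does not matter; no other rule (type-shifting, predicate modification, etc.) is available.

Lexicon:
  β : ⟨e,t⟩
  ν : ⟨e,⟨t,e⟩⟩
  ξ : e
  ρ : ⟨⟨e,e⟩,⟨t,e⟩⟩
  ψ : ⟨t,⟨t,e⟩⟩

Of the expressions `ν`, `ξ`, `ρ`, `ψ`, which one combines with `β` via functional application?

ν : ⟨e,⟨t,e⟩⟩ — β needs e; ν needs e; neither fits.
ξ — combines: β : ⟨e,t⟩ takes ξ : e as argument, giving t.
ρ : ⟨⟨e,e⟩,⟨t,e⟩⟩ — β needs e; ρ needs ⟨e,e⟩; neither fits.
ψ : ⟨t,⟨t,e⟩⟩ — β needs e; ψ needs t; neither fits.

ξ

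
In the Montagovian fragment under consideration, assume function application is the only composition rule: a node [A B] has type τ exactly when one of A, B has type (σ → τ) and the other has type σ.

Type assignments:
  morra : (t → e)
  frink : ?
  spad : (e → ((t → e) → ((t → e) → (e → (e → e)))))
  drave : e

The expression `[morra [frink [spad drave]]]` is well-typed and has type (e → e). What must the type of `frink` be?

(((t → e) → ((t → e) → (e → (e → e)))) → ((t → e) → (e → e)))

At [morra [frink [spad drave]]] (required: (e → e)): morra is (t → e), which is not a function with range (e → e); hence [frink [spad drave]] is the functor — type ((t → e) → (e → e)).
At [frink [spad drave]] (required: ((t → e) → (e → e))): [spad drave] is ((t → e) → ((t → e) → (e → (e → e)))), which is not a function with range ((t → e) → (e → e)); hence frink is the functor — type (((t → e) → ((t → e) → (e → (e → e)))) → ((t → e) → (e → e))).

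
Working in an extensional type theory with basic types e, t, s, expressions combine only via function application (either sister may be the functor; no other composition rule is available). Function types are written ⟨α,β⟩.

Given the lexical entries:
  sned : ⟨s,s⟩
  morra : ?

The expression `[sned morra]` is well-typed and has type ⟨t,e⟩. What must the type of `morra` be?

⟨⟨s,s⟩,⟨t,e⟩⟩

[sned morra] is required to be ⟨t,e⟩. sned : ⟨s,s⟩ cannot yield ⟨t,e⟩ as functor, so morra : ⟨⟨s,s⟩,⟨t,e⟩⟩.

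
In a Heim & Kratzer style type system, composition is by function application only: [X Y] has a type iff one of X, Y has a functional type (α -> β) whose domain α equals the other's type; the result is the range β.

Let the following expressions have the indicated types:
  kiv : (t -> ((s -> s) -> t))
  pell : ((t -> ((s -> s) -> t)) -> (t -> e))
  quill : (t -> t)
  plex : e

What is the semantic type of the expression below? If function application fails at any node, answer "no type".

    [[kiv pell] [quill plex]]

[kiv pell] — pell of type ((t -> ((s -> s) -> t)) -> (t -> e)) combines with kiv of type (t -> ((s -> s) -> t)): type (t -> e).
[quill plex]: (t -> t) and e cannot combine by function application — type clash.

no type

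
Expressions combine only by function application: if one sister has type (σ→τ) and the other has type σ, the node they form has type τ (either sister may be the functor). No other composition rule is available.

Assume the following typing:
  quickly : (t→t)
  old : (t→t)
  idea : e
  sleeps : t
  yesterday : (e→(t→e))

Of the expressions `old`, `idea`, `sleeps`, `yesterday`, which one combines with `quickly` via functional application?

sleeps

old : (t→t) — does not combine with quickly.
idea : e — does not combine with quickly.
sleeps — combines: quickly : (t→t) takes sleeps : t as argument, giving t.
yesterday : (e→(t→e)) — does not combine with quickly.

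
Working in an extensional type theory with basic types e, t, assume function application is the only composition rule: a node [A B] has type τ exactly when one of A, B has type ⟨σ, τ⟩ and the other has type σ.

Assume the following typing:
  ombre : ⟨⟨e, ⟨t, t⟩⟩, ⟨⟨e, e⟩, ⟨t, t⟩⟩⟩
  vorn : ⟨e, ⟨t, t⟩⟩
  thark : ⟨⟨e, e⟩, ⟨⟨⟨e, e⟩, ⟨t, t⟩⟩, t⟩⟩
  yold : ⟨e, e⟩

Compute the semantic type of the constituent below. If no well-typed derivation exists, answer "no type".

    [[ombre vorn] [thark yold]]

t

At [ombre vorn], ombre : ⟨⟨e, ⟨t, t⟩⟩, ⟨⟨e, e⟩, ⟨t, t⟩⟩⟩ takes vorn : ⟨e, ⟨t, t⟩⟩, giving ⟨⟨e, e⟩, ⟨t, t⟩⟩.
At [thark yold], thark : ⟨⟨e, e⟩, ⟨⟨⟨e, e⟩, ⟨t, t⟩⟩, t⟩⟩ takes yold : ⟨e, e⟩, giving ⟨⟨⟨e, e⟩, ⟨t, t⟩⟩, t⟩.
At [[ombre vorn] [thark yold]], [thark yold] : ⟨⟨⟨e, e⟩, ⟨t, t⟩⟩, t⟩ takes [ombre vorn] : ⟨⟨e, e⟩, ⟨t, t⟩⟩, giving t.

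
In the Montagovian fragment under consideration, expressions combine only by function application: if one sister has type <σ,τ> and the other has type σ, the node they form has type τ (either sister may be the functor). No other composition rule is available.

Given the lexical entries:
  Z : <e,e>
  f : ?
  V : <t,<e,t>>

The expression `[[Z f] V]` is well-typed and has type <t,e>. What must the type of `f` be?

[[Z f] V] is required to be <t,e>. V : <t,<e,t>> cannot yield <t,e> as functor, so [Z f] : <<t,<e,t>>,<t,e>>.
[Z f] is required to be <<t,<e,t>>,<t,e>>. Z : <e,e> cannot yield <<t,<e,t>>,<t,e>> as functor, so f : <<e,e>,<<t,<e,t>>,<t,e>>>.

<<e,e>,<<t,<e,t>>,<t,e>>>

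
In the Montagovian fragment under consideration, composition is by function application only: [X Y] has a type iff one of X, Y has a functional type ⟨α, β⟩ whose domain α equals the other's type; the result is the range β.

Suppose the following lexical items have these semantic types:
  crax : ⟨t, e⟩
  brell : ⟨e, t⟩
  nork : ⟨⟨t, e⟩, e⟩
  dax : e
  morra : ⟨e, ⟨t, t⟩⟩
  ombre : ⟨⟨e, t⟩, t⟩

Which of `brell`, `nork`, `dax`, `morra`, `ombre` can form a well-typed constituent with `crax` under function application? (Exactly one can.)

brell : ⟨e, t⟩ — no; crax wants t, and brell wants e.
nork — combines: nork : ⟨⟨t, e⟩, e⟩ takes crax : ⟨t, e⟩ as argument, giving e.
dax : e — no; crax wants t, and dax wants nothing (atomic).
morra : ⟨e, ⟨t, t⟩⟩ — no; crax wants t, and morra wants e.
ombre : ⟨⟨e, t⟩, t⟩ — no; crax wants t, and ombre wants ⟨e, t⟩.

nork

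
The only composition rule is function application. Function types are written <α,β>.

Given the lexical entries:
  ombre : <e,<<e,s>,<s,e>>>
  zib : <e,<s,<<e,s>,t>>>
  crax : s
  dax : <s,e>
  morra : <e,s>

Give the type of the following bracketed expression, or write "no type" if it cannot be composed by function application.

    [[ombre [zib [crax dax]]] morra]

[crax dax]: functor dax : <s,e>, argument crax : s; result e.
[zib [crax dax]]: functor zib : <e,<s,<<e,s>,t>>>, argument [crax dax] : e; result <s,<<e,s>,t>>.
[ombre [zib [crax dax]]]: <e,<<e,s>,<s,e>>> with <s,<<e,s>,t>> — neither is a function whose domain matches the other; composition fails here.

no type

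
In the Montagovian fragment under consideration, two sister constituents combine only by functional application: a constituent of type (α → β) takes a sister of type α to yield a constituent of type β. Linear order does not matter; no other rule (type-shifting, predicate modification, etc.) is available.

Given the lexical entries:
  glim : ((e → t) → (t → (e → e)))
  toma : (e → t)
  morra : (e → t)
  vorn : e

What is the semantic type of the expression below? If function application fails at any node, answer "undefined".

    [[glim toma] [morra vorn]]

At [glim toma], glim : ((e → t) → (t → (e → e))) takes toma : (e → t), giving (t → (e → e)).
At [morra vorn], morra : (e → t) takes vorn : e, giving t.
At [[glim toma] [morra vorn]], [glim toma] : (t → (e → e)) takes [morra vorn] : t, giving (e → e).

(e → e)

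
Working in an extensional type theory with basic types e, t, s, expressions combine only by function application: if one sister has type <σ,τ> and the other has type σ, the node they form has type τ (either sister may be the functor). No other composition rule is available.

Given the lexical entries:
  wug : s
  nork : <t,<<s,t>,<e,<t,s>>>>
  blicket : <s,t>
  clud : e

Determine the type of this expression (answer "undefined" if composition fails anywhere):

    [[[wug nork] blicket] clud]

At [wug nork]: neither s nor <t,<<s,t>,<e,<t,s>>>> can take the other as argument; the node is ill-typed.

undefined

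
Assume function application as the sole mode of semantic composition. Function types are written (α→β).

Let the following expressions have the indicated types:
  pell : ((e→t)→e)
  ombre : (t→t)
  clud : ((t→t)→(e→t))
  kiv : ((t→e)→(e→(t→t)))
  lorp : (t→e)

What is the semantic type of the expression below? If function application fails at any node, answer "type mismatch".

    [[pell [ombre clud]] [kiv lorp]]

(t→t)

[ombre clud]: functor clud : ((t→t)→(e→t)), argument ombre : (t→t); result (e→t).
[pell [ombre clud]]: functor pell : ((e→t)→e), argument [ombre clud] : (e→t); result e.
[kiv lorp]: functor kiv : ((t→e)→(e→(t→t))), argument lorp : (t→e); result (e→(t→t)).
[[pell [ombre clud]] [kiv lorp]]: functor [kiv lorp] : (e→(t→t)), argument [pell [ombre clud]] : e; result (t→t).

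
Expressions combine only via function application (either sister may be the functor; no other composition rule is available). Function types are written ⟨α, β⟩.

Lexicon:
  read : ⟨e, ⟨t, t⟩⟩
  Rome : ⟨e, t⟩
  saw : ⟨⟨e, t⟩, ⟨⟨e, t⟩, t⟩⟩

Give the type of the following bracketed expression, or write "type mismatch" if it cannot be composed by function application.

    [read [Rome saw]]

type mismatch

[Rome saw]: functor saw : ⟨⟨e, t⟩, ⟨⟨e, t⟩, t⟩⟩, argument Rome : ⟨e, t⟩; result ⟨⟨e, t⟩, t⟩.
[read [Rome saw]]: ⟨e, ⟨t, t⟩⟩ with ⟨⟨e, t⟩, t⟩ — neither is a function whose domain matches the other; composition fails here.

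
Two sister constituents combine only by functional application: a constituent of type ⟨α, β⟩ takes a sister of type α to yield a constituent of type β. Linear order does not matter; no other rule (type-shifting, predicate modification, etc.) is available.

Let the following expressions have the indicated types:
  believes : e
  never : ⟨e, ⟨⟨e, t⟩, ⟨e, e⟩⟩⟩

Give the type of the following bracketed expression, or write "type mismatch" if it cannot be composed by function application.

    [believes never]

⟨⟨e, t⟩, ⟨e, e⟩⟩

[believes never]: ⟨e, ⟨⟨e, t⟩, ⟨e, e⟩⟩⟩ applied to e yields ⟨⟨e, t⟩, ⟨e, e⟩⟩.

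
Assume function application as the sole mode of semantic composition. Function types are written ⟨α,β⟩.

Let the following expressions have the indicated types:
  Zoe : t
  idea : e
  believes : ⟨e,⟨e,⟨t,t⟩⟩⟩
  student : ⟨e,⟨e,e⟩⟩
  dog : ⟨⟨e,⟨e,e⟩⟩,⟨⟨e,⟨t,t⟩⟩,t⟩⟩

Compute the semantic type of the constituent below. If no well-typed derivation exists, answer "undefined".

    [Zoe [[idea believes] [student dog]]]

undefined

[idea believes]: ⟨e,⟨e,⟨t,t⟩⟩⟩ applied to e yields ⟨e,⟨t,t⟩⟩.
[student dog]: ⟨⟨e,⟨e,e⟩⟩,⟨⟨e,⟨t,t⟩⟩,t⟩⟩ applied to ⟨e,⟨e,e⟩⟩ yields ⟨⟨e,⟨t,t⟩⟩,t⟩.
[[idea believes] [student dog]]: ⟨⟨e,⟨t,t⟩⟩,t⟩ applied to ⟨e,⟨t,t⟩⟩ yields t.
At [Zoe [[idea believes] [student dog]]]: neither t nor t can take the other as argument; the node is ill-typed.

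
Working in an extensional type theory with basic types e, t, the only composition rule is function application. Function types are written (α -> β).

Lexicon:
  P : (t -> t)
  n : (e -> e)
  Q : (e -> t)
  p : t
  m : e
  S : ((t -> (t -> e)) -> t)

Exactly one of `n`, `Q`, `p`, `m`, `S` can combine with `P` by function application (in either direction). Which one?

n : (e -> e) — P needs t; n needs e; neither fits.
Q : (e -> t) — P needs t; Q needs e; neither fits.
p — combines: P : (t -> t) takes p : t as argument, giving t.
m : e — P needs t; m needs nothing (atomic); neither fits.
S : ((t -> (t -> e)) -> t) — P needs t; S needs (t -> (t -> e)); neither fits.

p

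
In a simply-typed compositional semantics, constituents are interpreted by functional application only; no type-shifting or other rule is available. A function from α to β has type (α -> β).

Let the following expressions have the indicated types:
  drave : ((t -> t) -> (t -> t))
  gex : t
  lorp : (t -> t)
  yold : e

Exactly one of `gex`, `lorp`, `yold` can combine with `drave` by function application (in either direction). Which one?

lorp

gex : t — no; drave wants (t -> t), and gex wants nothing (atomic).
lorp — combines: drave : ((t -> t) -> (t -> t)) takes lorp : (t -> t) as argument, giving (t -> t).
yold : e — no; drave wants (t -> t), and yold wants nothing (atomic).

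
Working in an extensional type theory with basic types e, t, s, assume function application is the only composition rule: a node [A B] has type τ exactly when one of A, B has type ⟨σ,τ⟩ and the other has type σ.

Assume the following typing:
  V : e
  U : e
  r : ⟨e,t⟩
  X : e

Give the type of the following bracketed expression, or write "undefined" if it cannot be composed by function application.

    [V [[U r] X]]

[U r] — r of type ⟨e,t⟩ combines with U of type e: type t.
[[U r] X]: t with e — neither is a function whose domain matches the other; composition fails here.

undefined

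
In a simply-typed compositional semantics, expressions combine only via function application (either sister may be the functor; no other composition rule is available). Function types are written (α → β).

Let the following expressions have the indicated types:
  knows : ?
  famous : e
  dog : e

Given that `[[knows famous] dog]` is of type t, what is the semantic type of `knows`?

[[knows famous] dog] is required to be t. dog : e cannot yield t as functor, so [knows famous] : (e → t).
[knows famous] is required to be (e → t). famous : e cannot yield (e → t) as functor, so knows : (e → (e → t)).

(e → (e → t))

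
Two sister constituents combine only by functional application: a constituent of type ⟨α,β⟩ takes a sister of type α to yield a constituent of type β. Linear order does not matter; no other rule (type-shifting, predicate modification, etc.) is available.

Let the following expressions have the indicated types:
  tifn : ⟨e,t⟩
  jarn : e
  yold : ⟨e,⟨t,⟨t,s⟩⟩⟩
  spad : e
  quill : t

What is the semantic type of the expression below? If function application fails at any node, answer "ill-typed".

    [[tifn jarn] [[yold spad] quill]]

[tifn jarn]: ⟨e,t⟩ applied to e yields t.
[yold spad]: ⟨e,⟨t,⟨t,s⟩⟩⟩ applied to e yields ⟨t,⟨t,s⟩⟩.
[[yold spad] quill]: ⟨t,⟨t,s⟩⟩ applied to t yields ⟨t,s⟩.
[[tifn jarn] [[yold spad] quill]]: ⟨t,s⟩ applied to t yields s.

s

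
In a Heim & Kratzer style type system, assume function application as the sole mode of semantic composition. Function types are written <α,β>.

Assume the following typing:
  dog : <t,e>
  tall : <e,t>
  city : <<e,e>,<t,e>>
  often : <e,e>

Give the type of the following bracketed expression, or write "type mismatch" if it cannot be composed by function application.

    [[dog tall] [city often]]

type mismatch

At [dog tall]: neither <t,e> nor <e,t> can take the other as argument; the node is ill-typed.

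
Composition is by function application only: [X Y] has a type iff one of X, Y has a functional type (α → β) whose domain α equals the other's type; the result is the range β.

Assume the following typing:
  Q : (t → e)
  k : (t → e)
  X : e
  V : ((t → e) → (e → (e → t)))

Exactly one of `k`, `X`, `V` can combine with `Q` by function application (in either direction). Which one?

V

k : (t → e) — does not combine with Q.
X : e — does not combine with Q.
V — combines: V : ((t → e) → (e → (e → t))) takes Q : (t → e) as argument, giving (e → (e → t)).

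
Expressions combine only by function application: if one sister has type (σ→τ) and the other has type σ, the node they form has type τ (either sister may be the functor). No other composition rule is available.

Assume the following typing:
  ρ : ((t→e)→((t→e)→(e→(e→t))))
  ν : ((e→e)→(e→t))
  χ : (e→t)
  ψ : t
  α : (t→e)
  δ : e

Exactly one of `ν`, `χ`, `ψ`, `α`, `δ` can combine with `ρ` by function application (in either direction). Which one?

ν : ((e→e)→(e→t)) — ρ needs (t→e); ν needs (e→e); neither fits.
χ : (e→t) — ρ needs (t→e); χ needs e; neither fits.
ψ : t — ρ needs (t→e); ψ needs nothing (atomic); neither fits.
α — combines: ρ : ((t→e)→((t→e)→(e→(e→t)))) takes α : (t→e) as argument, giving ((t→e)→(e→(e→t))).
δ : e — ρ needs (t→e); δ needs nothing (atomic); neither fits.

α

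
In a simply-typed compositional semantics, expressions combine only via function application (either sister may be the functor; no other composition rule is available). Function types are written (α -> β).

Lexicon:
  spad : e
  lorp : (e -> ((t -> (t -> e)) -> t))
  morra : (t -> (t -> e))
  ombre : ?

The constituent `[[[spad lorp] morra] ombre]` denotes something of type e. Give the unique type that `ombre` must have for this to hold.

[[[spad lorp] morra] ombre] must have type e. The sister [[spad lorp] morra] has type t; that is not a function onto e, so ombre must be the functor, of type (t -> e).

(t -> e)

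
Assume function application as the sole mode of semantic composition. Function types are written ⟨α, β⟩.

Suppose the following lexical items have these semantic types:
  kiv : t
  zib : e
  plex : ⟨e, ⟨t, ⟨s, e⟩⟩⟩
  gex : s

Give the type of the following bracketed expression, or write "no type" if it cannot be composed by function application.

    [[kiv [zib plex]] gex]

e

[zib plex]: plex is ⟨e, ⟨t, ⟨s, e⟩⟩⟩, zib is e; result ⟨t, ⟨s, e⟩⟩.
[kiv [zib plex]]: [zib plex] is ⟨t, ⟨s, e⟩⟩, kiv is t; result ⟨s, e⟩.
[[kiv [zib plex]] gex]: [kiv [zib plex]] is ⟨s, e⟩, gex is s; result e.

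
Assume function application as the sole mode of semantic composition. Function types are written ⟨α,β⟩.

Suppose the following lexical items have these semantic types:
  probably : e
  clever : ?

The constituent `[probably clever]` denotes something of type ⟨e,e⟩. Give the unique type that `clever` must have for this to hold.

At [probably clever] (required: ⟨e,e⟩): probably is e, which is not a function with range ⟨e,e⟩; hence clever is the functor — type ⟨e,⟨e,e⟩⟩.

⟨e,⟨e,e⟩⟩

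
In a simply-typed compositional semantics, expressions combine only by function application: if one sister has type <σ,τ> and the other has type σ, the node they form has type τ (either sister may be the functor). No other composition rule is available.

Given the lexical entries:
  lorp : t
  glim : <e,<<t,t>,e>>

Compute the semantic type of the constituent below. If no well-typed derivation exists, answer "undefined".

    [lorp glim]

At [lorp glim]: neither t nor <e,<<t,t>,e>> can take the other as argument; the node is ill-typed.

undefined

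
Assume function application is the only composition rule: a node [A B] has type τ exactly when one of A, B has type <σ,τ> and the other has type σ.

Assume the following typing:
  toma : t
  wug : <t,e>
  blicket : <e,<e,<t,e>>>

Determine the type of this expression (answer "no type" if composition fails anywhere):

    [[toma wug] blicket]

<e,<t,e>>

[toma wug]: wug is <t,e>, toma is t; result e.
[[toma wug] blicket]: blicket is <e,<e,<t,e>>>, [toma wug] is e; result <e,<t,e>>.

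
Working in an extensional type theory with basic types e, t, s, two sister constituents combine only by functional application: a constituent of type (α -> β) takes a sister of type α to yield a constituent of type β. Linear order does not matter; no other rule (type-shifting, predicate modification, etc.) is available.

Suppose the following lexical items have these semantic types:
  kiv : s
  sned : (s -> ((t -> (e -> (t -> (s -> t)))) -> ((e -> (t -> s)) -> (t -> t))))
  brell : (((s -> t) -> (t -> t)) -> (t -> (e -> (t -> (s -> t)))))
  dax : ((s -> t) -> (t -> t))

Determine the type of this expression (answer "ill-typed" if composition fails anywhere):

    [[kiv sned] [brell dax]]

((e -> (t -> s)) -> (t -> t))

[kiv sned]: functor sned : (s -> ((t -> (e -> (t -> (s -> t)))) -> ((e -> (t -> s)) -> (t -> t)))), argument kiv : s; result ((t -> (e -> (t -> (s -> t)))) -> ((e -> (t -> s)) -> (t -> t))).
[brell dax]: functor brell : (((s -> t) -> (t -> t)) -> (t -> (e -> (t -> (s -> t))))), argument dax : ((s -> t) -> (t -> t)); result (t -> (e -> (t -> (s -> t)))).
[[kiv sned] [brell dax]]: functor [kiv sned] : ((t -> (e -> (t -> (s -> t)))) -> ((e -> (t -> s)) -> (t -> t))), argument [brell dax] : (t -> (e -> (t -> (s -> t)))); result ((e -> (t -> s)) -> (t -> t)).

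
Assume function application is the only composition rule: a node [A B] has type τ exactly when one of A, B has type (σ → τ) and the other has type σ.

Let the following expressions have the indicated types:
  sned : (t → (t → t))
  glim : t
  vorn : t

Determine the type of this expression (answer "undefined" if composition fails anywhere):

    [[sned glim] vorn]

t

[sned glim]: functor sned : (t → (t → t)), argument glim : t; result (t → t).
[[sned glim] vorn]: functor [sned glim] : (t → t), argument vorn : t; result t.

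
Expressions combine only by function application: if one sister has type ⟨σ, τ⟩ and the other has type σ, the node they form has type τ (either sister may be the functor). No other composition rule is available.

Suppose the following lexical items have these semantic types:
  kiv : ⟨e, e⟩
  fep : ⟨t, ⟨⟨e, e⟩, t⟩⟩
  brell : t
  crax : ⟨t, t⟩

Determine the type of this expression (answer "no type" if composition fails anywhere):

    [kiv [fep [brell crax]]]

t

[brell crax]: functor crax : ⟨t, t⟩, argument brell : t; result t.
[fep [brell crax]]: functor fep : ⟨t, ⟨⟨e, e⟩, t⟩⟩, argument [brell crax] : t; result ⟨⟨e, e⟩, t⟩.
[kiv [fep [brell crax]]]: functor [fep [brell crax]] : ⟨⟨e, e⟩, t⟩, argument kiv : ⟨e, e⟩; result t.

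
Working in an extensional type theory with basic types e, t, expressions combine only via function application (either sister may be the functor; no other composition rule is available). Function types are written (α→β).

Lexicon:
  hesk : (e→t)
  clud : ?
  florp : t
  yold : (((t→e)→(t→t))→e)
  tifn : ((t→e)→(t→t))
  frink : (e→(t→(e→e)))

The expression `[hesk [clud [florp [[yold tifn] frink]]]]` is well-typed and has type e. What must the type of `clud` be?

((e→e)→((e→t)→e))

At [hesk [clud [florp [[yold tifn] frink]]]] (required: e): hesk is (e→t), which is not a function with range e; hence [clud [florp [[yold tifn] frink]]] is the functor — type ((e→t)→e).
At [clud [florp [[yold tifn] frink]]] (required: ((e→t)→e)): [florp [[yold tifn] frink]] is (e→e), which is not a function with range ((e→t)→e); hence clud is the functor — type ((e→e)→((e→t)→e)).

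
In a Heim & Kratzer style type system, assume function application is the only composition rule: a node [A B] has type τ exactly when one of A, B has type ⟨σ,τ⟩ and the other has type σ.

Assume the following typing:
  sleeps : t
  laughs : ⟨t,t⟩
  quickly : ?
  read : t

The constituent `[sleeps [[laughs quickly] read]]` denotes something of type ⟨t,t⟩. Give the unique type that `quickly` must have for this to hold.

At [sleeps [[laughs quickly] read]] (required: ⟨t,t⟩): sleeps is t, which is not a function with range ⟨t,t⟩; hence [[laughs quickly] read] is the functor — type ⟨t,⟨t,t⟩⟩.
At [[laughs quickly] read] (required: ⟨t,⟨t,t⟩⟩): read is t, which is not a function with range ⟨t,⟨t,t⟩⟩; hence [laughs quickly] is the functor — type ⟨t,⟨t,⟨t,t⟩⟩⟩.
At [laughs quickly] (required: ⟨t,⟨t,⟨t,t⟩⟩⟩): laughs is ⟨t,t⟩, which is not a function with range ⟨t,⟨t,⟨t,t⟩⟩⟩; hence quickly is the functor — type ⟨⟨t,t⟩,⟨t,⟨t,⟨t,t⟩⟩⟩⟩.

⟨⟨t,t⟩,⟨t,⟨t,⟨t,t⟩⟩⟩⟩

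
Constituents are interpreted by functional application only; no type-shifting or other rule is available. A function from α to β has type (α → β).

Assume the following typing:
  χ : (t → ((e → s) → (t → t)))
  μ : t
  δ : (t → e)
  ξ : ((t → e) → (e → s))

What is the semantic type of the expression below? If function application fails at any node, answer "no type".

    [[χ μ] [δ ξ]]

(t → t)

At [χ μ], χ : (t → ((e → s) → (t → t))) takes μ : t, giving ((e → s) → (t → t)).
At [δ ξ], ξ : ((t → e) → (e → s)) takes δ : (t → e), giving (e → s).
At [[χ μ] [δ ξ]], [χ μ] : ((e → s) → (t → t)) takes [δ ξ] : (e → s), giving (t → t).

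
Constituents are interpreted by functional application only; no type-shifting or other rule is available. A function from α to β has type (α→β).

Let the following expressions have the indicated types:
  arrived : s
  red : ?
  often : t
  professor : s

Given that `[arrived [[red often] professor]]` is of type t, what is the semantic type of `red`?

(t→(s→(s→t)))

[arrived [[red often] professor]] must have type t. The sister arrived has type s; that is not a function onto t, so [[red often] professor] must be the functor, of type (s→t).
[[red often] professor] must have type (s→t). The sister professor has type s; that is not a function onto (s→t), so [red often] must be the functor, of type (s→(s→t)).
[red often] must have type (s→(s→t)). The sister often has type t; that is not a function onto (s→(s→t)), so red must be the functor, of type (t→(s→(s→t))).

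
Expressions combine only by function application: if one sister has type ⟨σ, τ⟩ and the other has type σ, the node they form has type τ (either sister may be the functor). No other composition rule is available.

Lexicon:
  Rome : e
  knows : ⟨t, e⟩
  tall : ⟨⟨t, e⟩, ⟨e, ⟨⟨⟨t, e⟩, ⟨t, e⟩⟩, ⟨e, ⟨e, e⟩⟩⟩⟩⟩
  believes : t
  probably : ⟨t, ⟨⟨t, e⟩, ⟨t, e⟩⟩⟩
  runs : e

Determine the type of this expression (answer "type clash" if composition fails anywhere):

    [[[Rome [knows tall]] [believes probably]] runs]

⟨e, e⟩

At [knows tall], tall : ⟨⟨t, e⟩, ⟨e, ⟨⟨⟨t, e⟩, ⟨t, e⟩⟩, ⟨e, ⟨e, e⟩⟩⟩⟩⟩ takes knows : ⟨t, e⟩, giving ⟨e, ⟨⟨⟨t, e⟩, ⟨t, e⟩⟩, ⟨e, ⟨e, e⟩⟩⟩⟩.
At [Rome [knows tall]], [knows tall] : ⟨e, ⟨⟨⟨t, e⟩, ⟨t, e⟩⟩, ⟨e, ⟨e, e⟩⟩⟩⟩ takes Rome : e, giving ⟨⟨⟨t, e⟩, ⟨t, e⟩⟩, ⟨e, ⟨e, e⟩⟩⟩.
At [believes probably], probably : ⟨t, ⟨⟨t, e⟩, ⟨t, e⟩⟩⟩ takes believes : t, giving ⟨⟨t, e⟩, ⟨t, e⟩⟩.
At [[Rome [knows tall]] [believes probably]], [Rome [knows tall]] : ⟨⟨⟨t, e⟩, ⟨t, e⟩⟩, ⟨e, ⟨e, e⟩⟩⟩ takes [believes probably] : ⟨⟨t, e⟩, ⟨t, e⟩⟩, giving ⟨e, ⟨e, e⟩⟩.
At [[[Rome [knows tall]] [believes probably]] runs], [[Rome [knows tall]] [believes probably]] : ⟨e, ⟨e, e⟩⟩ takes runs : e, giving ⟨e, e⟩.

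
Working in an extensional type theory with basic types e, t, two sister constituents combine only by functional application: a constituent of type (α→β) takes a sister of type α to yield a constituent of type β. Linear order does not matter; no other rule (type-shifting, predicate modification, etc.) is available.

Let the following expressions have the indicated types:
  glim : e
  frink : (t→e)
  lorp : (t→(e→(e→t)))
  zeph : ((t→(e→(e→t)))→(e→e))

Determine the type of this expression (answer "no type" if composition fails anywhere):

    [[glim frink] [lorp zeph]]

no type

[glim frink]: e with (t→e) — neither is a function whose domain matches the other; composition fails here.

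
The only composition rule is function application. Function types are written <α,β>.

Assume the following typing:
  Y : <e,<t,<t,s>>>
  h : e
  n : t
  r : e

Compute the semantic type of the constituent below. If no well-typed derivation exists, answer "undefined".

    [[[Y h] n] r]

At [Y h], Y : <e,<t,<t,s>>> takes h : e, giving <t,<t,s>>.
At [[Y h] n], [Y h] : <t,<t,s>> takes n : t, giving <t,s>.
[[[Y h] n] r]: <t,s> with e — neither is a function whose domain matches the other; composition fails here.

undefined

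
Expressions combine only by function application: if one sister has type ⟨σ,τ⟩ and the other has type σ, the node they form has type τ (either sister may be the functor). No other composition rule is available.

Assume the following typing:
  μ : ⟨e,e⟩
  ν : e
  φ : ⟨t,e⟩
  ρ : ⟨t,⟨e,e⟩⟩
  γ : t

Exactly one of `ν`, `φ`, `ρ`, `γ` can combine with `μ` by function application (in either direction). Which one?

ν

ν — combines: μ : ⟨e,e⟩ takes ν : e as argument, giving e.
φ : ⟨t,e⟩ — no; μ wants e, and φ wants t.
ρ : ⟨t,⟨e,e⟩⟩ — no; μ wants e, and ρ wants t.
γ : t — no; μ wants e, and γ wants nothing (atomic).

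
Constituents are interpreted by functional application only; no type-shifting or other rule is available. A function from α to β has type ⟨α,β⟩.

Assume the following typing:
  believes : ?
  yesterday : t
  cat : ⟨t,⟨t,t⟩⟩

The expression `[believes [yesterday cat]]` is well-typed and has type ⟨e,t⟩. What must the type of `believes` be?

⟨⟨t,t⟩,⟨e,t⟩⟩

At [believes [yesterday cat]] (required: ⟨e,t⟩): [yesterday cat] is ⟨t,t⟩, which is not a function with range ⟨e,t⟩; hence believes is the functor — type ⟨⟨t,t⟩,⟨e,t⟩⟩.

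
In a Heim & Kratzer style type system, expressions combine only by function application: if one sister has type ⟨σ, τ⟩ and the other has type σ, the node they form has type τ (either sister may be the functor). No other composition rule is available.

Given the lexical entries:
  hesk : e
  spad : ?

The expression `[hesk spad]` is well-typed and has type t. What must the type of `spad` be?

⟨e, t⟩

[hesk spad] is required to be t. hesk : e cannot yield t as functor, so spad : ⟨e, t⟩.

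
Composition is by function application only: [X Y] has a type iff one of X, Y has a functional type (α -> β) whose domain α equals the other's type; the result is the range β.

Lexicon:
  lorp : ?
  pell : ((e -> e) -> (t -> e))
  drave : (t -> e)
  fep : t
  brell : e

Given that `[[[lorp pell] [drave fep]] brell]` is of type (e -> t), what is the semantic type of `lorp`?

(((e -> e) -> (t -> e)) -> (e -> (e -> (e -> t))))

At [[[lorp pell] [drave fep]] brell] (required: (e -> t)): brell is e, which is not a function with range (e -> t); hence [[lorp pell] [drave fep]] is the functor — type (e -> (e -> t)).
At [[lorp pell] [drave fep]] (required: (e -> (e -> t))): [drave fep] is e, which is not a function with range (e -> (e -> t)); hence [lorp pell] is the functor — type (e -> (e -> (e -> t))).
At [lorp pell] (required: (e -> (e -> (e -> t)))): pell is ((e -> e) -> (t -> e)), which is not a function with range (e -> (e -> (e -> t))); hence lorp is the functor — type (((e -> e) -> (t -> e)) -> (e -> (e -> (e -> t)))).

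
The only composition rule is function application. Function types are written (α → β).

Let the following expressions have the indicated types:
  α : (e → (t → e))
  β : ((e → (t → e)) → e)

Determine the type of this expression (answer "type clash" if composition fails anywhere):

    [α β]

e

[α β] — β of type ((e → (t → e)) → e) combines with α of type (e → (t → e)): type e.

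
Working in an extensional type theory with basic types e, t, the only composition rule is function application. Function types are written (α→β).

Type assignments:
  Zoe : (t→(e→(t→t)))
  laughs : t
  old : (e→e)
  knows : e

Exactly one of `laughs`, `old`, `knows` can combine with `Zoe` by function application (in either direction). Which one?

laughs

laughs — combines: Zoe : (t→(e→(t→t))) takes laughs : t as argument, giving (e→(t→t)).
old : (e→e) — Zoe needs t; old needs e; neither fits.
knows : e — Zoe needs t; knows needs nothing (atomic); neither fits.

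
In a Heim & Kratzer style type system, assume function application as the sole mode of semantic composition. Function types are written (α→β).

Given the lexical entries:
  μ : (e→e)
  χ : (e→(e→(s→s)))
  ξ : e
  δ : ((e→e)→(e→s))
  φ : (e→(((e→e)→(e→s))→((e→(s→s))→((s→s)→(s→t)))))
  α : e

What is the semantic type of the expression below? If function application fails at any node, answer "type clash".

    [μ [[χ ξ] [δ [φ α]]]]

type clash

[χ ξ]: χ is (e→(e→(s→s))), ξ is e; result (e→(s→s)).
[φ α]: φ is (e→(((e→e)→(e→s))→((e→(s→s))→((s→s)→(s→t))))), α is e; result (((e→e)→(e→s))→((e→(s→s))→((s→s)→(s→t)))).
[δ [φ α]]: [φ α] is (((e→e)→(e→s))→((e→(s→s))→((s→s)→(s→t)))), δ is ((e→e)→(e→s)); result ((e→(s→s))→((s→s)→(s→t))).
[[χ ξ] [δ [φ α]]]: [δ [φ α]] is ((e→(s→s))→((s→s)→(s→t))), [χ ξ] is (e→(s→s)); result ((s→s)→(s→t)).
[μ [[χ ξ] [δ [φ α]]]]: (e→e) and ((s→s)→(s→t)) cannot combine by function application — type clash.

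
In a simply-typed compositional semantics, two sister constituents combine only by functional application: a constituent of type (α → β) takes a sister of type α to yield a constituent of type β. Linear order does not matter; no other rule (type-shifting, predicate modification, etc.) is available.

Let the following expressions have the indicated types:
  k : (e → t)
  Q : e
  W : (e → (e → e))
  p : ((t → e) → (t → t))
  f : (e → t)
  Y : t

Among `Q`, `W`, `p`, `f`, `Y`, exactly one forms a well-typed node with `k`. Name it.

Q

Q — combines: k : (e → t) takes Q : e as argument, giving t.
W : (e → (e → e)) — k needs e; W needs e; neither fits.
p : ((t → e) → (t → t)) — k needs e; p needs (t → e); neither fits.
f : (e → t) — k needs e; f needs e; neither fits.
Y : t — k needs e; Y needs nothing (atomic); neither fits.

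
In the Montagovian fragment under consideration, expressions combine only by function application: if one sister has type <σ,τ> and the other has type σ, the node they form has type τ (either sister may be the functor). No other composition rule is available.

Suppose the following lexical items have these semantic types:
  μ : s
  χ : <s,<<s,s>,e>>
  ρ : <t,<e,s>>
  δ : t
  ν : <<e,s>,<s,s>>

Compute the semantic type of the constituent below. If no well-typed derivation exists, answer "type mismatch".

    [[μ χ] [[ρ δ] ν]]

[μ χ]: <s,<<s,s>,e>> applied to s yields <<s,s>,e>.
[ρ δ]: <t,<e,s>> applied to t yields <e,s>.
[[ρ δ] ν]: <<e,s>,<s,s>> applied to <e,s> yields <s,s>.
[[μ χ] [[ρ δ] ν]]: <<s,s>,e> applied to <s,s> yields e.

e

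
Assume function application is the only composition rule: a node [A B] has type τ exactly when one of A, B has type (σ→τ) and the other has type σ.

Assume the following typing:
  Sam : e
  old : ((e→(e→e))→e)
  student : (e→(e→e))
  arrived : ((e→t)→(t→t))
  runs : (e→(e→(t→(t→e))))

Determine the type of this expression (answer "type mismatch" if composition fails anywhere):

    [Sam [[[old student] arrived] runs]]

[old student]: ((e→(e→e))→e) applied to (e→(e→e)) yields e.
At [[old student] arrived]: neither e nor ((e→t)→(t→t)) can take the other as argument; the node is ill-typed.

type mismatch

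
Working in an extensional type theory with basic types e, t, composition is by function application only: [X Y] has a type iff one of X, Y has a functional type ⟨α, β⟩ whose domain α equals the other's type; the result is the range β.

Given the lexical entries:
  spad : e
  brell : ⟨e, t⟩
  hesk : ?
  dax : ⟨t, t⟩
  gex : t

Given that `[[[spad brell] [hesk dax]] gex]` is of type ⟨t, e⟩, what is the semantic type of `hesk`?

⟨⟨t, t⟩, ⟨t, ⟨t, ⟨t, e⟩⟩⟩⟩

[[[spad brell] [hesk dax]] gex] must have type ⟨t, e⟩. The sister gex has type t; that is not a function onto ⟨t, e⟩, so [[spad brell] [hesk dax]] must be the functor, of type ⟨t, ⟨t, e⟩⟩.
[[spad brell] [hesk dax]] must have type ⟨t, ⟨t, e⟩⟩. The sister [spad brell] has type t; that is not a function onto ⟨t, ⟨t, e⟩⟩, so [hesk dax] must be the functor, of type ⟨t, ⟨t, ⟨t, e⟩⟩⟩.
[hesk dax] must have type ⟨t, ⟨t, ⟨t, e⟩⟩⟩. The sister dax has type ⟨t, t⟩; that is not a function onto ⟨t, ⟨t, ⟨t, e⟩⟩⟩, so hesk must be the functor, of type ⟨⟨t, t⟩, ⟨t, ⟨t, ⟨t, e⟩⟩⟩⟩.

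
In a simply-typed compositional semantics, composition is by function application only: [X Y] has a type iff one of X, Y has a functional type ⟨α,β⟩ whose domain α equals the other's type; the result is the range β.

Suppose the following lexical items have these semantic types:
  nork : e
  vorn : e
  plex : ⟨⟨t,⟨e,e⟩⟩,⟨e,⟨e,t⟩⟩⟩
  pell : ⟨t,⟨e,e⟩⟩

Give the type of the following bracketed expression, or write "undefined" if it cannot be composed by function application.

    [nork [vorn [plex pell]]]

t

[plex pell]: ⟨⟨t,⟨e,e⟩⟩,⟨e,⟨e,t⟩⟩⟩ applied to ⟨t,⟨e,e⟩⟩ yields ⟨e,⟨e,t⟩⟩.
[vorn [plex pell]]: ⟨e,⟨e,t⟩⟩ applied to e yields ⟨e,t⟩.
[nork [vorn [plex pell]]]: ⟨e,t⟩ applied to e yields t.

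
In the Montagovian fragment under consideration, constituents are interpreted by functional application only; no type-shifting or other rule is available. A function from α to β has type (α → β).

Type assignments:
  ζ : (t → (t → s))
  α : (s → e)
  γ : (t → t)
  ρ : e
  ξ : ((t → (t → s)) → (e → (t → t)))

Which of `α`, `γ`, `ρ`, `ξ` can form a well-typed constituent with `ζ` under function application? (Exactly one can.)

ξ

α : (s → e) — neither side's domain matches the other.
γ : (t → t) — neither side's domain matches the other.
ρ : e — neither side's domain matches the other.
ξ — combines: ξ : ((t → (t → s)) → (e → (t → t))) takes ζ : (t → (t → s)) as argument, giving (e → (t → t)).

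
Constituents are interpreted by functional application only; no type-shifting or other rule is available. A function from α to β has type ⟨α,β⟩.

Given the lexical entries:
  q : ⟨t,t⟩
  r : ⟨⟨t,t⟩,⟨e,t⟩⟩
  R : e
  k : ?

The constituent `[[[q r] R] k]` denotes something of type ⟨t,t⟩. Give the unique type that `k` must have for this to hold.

For [[[q r] R] k] to have type ⟨t,t⟩ with [[q r] R] of type t, k must be the function: k : ⟨t,⟨t,t⟩⟩.

⟨t,⟨t,t⟩⟩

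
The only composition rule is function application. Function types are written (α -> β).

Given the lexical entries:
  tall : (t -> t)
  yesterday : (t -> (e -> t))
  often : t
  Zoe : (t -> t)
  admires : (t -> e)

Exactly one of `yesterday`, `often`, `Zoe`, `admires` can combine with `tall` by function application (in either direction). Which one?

yesterday : (t -> (e -> t)) — no; tall wants t, and yesterday wants t.
often — combines: tall : (t -> t) takes often : t as argument, giving t.
Zoe : (t -> t) — no; tall wants t, and Zoe wants t.
admires : (t -> e) — no; tall wants t, and admires wants t.

often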